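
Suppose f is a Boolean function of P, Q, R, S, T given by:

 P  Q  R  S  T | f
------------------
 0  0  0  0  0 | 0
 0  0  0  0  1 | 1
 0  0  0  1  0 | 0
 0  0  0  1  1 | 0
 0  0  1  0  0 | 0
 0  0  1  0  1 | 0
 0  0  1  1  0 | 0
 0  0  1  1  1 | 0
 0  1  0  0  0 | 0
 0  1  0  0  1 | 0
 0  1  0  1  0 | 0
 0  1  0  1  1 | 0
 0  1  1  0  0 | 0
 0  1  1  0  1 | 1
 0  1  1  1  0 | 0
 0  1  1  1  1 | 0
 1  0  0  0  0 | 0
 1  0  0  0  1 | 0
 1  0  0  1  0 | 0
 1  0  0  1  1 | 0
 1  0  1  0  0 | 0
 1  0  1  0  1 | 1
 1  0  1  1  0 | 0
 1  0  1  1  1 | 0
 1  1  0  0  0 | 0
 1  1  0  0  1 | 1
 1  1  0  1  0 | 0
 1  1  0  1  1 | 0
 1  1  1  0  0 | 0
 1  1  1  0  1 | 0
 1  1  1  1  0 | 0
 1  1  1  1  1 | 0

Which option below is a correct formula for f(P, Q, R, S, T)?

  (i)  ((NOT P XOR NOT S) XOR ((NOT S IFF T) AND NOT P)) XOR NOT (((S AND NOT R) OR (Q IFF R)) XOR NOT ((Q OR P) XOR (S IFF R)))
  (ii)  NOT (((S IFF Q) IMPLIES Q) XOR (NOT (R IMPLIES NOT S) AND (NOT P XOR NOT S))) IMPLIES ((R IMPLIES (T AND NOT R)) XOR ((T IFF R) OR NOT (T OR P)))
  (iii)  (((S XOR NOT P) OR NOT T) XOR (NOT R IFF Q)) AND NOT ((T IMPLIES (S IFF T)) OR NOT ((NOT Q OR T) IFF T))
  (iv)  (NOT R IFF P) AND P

iii

(i): at (0,0,0,1,0) it gives 1, but f = 0 — eliminated.
(ii): at (0,0,0,1,0) it gives 1, but f = 0 — eliminated.
(iv): at (0,0,0,0,1) it gives 0, but f = 1 — eliminated.
That leaves (iii). Evaluating it on every row reproduces the table of f exactly.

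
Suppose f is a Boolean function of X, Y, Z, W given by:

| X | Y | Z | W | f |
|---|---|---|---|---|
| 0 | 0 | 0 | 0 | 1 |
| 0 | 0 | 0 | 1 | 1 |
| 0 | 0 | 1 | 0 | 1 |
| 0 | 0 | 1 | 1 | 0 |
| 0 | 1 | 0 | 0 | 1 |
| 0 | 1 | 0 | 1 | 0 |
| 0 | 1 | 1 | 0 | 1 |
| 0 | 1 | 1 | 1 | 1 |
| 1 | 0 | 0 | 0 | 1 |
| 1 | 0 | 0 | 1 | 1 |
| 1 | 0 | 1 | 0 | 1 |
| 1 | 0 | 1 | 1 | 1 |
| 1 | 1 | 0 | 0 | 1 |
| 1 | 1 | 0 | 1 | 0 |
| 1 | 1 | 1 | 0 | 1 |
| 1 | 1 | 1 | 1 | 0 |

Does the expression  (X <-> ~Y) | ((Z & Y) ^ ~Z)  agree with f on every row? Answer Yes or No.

No

Check the formula against f row by row:
  X=0, Y=0, Z=0, W=0: formula gives 1, f = 1 ✓
  X=0, Y=0, Z=0, W=1: formula gives 1, f = 1 ✓
  X=0, Y=0, Z=1, W=0: formula gives 0, but f = 1 ✗
Since they disagree at (0,0,1,0), the expression is not a correct formula for f.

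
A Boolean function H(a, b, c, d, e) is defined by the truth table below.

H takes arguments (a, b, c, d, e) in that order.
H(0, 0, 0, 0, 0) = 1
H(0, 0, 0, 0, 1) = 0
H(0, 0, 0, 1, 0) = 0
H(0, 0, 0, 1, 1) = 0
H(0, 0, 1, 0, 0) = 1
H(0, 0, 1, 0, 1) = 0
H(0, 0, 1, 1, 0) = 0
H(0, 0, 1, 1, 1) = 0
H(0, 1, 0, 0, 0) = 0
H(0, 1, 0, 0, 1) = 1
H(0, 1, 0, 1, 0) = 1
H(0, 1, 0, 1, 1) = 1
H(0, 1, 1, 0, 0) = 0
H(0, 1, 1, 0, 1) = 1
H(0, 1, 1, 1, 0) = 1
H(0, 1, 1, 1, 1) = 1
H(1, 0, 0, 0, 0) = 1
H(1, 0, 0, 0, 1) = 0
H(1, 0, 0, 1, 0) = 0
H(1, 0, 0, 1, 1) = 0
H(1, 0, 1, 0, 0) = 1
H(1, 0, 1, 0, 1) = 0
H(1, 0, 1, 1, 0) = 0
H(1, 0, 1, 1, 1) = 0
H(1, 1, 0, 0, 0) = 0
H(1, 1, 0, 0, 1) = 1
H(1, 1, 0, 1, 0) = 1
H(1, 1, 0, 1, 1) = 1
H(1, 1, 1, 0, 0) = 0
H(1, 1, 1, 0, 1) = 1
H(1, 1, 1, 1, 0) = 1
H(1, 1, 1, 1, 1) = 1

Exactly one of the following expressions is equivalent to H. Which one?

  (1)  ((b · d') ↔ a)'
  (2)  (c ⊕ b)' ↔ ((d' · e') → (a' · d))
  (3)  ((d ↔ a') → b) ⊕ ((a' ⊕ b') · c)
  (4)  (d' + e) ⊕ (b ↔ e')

4

(1) fails at (0,0,0,0,0): the formula yields 0, H is 1.
(2) fails at (0,0,0,0,0): the formula yields 0, H is 1.
(3) fails at (0,0,0,0,1): the formula yields 1, H is 0.
(4) is the remaining candidate, and it agrees with H on all 32 inputs.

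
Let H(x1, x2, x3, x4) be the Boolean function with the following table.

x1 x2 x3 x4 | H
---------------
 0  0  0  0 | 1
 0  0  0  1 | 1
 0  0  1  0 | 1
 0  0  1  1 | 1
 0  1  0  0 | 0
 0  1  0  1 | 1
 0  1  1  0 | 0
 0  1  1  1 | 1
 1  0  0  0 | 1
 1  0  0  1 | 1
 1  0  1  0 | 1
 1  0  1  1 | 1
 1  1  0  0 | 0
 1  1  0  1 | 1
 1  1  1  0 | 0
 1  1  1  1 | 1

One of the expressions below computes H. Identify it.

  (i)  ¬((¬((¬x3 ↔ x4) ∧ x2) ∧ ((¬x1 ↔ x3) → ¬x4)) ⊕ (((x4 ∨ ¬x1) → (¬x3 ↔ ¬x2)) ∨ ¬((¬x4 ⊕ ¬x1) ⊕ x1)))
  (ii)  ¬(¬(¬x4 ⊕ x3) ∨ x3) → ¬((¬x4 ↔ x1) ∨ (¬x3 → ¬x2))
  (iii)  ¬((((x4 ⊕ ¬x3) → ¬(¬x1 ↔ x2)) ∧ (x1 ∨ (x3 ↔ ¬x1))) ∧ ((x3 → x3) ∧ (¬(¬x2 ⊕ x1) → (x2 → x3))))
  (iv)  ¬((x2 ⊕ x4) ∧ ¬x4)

(i) fails at (0,1,0,0): the formula yields 1, H is 0.
(ii) fails at (0,0,0,0): the formula yields 0, H is 1.
(iii) fails at (0,0,1,0): the formula yields 0, H is 1.
Only (iv) survives; checking it on all 16 rows confirms it matches H.

iv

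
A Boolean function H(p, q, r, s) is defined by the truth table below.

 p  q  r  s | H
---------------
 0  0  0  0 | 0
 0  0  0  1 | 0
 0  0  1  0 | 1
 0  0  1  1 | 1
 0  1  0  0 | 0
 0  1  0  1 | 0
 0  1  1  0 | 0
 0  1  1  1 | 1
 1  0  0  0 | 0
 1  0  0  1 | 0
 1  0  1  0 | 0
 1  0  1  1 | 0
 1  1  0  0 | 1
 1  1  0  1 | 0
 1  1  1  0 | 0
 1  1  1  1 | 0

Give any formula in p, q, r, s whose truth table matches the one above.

H=1 on 4 inputs: (0,0,1,0), (0,0,1,1), (0,1,1,1), (1,1,0,0). Reading each as a conjunction of literals (¬p·¬q·r·¬s, ¬p·¬q·r·s, ¬p·q·r·s, p·q·¬r·¬s) and taking the OR gives the canonical DNF.

H(p, q, r, s) = (((((~p & ~q) & r) & ~s) | (((~p & ~q) & r) & s)) | (((~p & q) & r) & s)) | (((p & q) & ~r) & ~s)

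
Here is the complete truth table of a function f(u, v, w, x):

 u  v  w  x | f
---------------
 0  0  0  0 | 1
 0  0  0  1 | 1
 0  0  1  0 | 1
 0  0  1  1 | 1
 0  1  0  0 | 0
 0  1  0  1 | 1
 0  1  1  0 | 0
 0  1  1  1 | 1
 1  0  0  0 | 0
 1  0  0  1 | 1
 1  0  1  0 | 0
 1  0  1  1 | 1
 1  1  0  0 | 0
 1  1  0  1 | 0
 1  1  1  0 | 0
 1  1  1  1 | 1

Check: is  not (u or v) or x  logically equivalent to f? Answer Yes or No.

No

Check the formula against f row by row:
  u=0, v=0, w=0, x=0: formula gives 1, f = 1 ✓
  u=0, v=0, w=0, x=1: formula gives 1, f = 1 ✓
  u=0, v=0, w=1, x=0: formula gives 1, f = 1 ✓
  u=0, v=0, w=1, x=1: formula gives 1, f = 1 ✓
  …
  u=1, v=1, w=0, x=1: formula gives 1, but f = 0 ✗
Row (1,1,0,1) is a counterexample, so the formula is not equivalent to f.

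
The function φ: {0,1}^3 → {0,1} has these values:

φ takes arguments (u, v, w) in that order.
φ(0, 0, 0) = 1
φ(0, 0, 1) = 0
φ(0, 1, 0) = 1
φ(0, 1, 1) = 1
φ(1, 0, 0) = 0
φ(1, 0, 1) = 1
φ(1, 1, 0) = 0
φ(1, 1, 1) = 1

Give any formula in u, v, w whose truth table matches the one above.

φ(u, v, w) = not ((((not u and not v) and w) or ((u and not v) and not w)) or ((u and v) and not w))

The 0-rows are (0,0,1), (1,0,0), (1,1,0). Take each as a conjunction (¬u·¬v·w, u·¬v·¬w, u·v·¬w), form their disjunction, and complement — that gives a formula that is 1 everywhere φ is.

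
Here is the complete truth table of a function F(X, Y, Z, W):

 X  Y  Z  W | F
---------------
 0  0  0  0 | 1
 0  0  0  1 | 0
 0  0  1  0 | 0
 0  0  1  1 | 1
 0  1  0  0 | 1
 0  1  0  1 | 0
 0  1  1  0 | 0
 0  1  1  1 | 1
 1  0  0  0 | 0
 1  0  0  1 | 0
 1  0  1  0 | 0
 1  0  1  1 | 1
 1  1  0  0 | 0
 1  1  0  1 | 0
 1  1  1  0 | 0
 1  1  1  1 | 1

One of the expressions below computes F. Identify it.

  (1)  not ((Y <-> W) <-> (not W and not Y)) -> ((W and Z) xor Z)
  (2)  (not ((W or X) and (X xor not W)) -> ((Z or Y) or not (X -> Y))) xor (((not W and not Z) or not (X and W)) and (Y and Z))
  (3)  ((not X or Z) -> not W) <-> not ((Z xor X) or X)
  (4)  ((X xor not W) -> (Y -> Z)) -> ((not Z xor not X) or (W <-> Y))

(1) disagrees with F on (0,0,0,1) (formula → 1, table → 0); rule it out.
(2) disagrees with F on (0,0,0,0) (formula → 0, table → 1); rule it out.
(4) disagrees with F on (0,0,1,0) (formula → 1, table → 0); rule it out.
Only (3) survives; checking it on all 16 rows confirms it matches F.

3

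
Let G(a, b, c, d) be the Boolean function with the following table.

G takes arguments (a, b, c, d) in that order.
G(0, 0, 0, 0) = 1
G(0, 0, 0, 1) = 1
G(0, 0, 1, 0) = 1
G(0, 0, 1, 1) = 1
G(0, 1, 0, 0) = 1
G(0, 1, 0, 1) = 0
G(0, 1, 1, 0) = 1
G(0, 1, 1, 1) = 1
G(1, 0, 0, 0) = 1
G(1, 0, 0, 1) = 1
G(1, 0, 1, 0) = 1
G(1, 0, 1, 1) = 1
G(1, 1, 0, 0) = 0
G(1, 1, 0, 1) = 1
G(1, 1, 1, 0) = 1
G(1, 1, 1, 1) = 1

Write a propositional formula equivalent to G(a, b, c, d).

G(a, b, c, d) = ¬((((¬a ∧ b) ∧ ¬c) ∧ d) ∨ (((a ∧ b) ∧ ¬c) ∧ ¬d))

There are just 2 zero rows: (0,1,0,1), (1,1,0,0). Their minterms are ¬a·b·¬c·d, a·b·¬c·¬d; the OR of those covers precisely the 0-outputs, and negating it yields G.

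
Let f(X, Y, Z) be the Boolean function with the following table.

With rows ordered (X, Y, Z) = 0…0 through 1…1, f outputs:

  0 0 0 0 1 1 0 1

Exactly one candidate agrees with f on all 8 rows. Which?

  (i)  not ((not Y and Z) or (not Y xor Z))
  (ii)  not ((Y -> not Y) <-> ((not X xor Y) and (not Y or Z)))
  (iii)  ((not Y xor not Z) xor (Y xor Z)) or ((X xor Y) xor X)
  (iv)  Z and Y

ii

(i) disagrees with f on (0,1,0) (formula → 1, table → 0); rule it out.
(iii) disagrees with f on (0,1,0) (formula → 1, table → 0); rule it out.
(iv) disagrees with f on (0,1,1) (formula → 1, table → 0); rule it out.
That leaves (ii). Evaluating it on every row reproduces the table of f exactly.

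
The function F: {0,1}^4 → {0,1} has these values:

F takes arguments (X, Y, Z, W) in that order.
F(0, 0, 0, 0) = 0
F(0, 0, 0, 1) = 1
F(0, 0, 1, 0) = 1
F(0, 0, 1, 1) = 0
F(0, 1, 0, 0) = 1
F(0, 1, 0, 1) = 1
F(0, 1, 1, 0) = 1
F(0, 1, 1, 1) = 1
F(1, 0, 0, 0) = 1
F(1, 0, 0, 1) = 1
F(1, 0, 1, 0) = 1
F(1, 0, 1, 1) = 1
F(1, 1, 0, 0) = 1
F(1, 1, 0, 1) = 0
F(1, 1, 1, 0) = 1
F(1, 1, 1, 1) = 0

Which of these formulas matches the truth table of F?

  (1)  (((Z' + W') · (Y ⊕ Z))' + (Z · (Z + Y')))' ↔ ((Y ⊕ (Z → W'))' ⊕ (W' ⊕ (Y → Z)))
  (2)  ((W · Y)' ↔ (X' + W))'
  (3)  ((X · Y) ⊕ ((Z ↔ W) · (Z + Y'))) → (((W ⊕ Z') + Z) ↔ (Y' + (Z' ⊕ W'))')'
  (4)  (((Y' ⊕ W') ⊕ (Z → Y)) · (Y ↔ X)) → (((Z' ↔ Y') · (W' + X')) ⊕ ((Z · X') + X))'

4

(1) disagrees with F on (0,0,0,0) (formula → 1, table → 0); rule it out.
(2) disagrees with F on (0,0,0,1) (formula → 0, table → 1); rule it out.
(3) disagrees with F on (0,0,0,0) (formula → 1, table → 0); rule it out.
(4) is the remaining candidate, and it agrees with F on all 16 inputs.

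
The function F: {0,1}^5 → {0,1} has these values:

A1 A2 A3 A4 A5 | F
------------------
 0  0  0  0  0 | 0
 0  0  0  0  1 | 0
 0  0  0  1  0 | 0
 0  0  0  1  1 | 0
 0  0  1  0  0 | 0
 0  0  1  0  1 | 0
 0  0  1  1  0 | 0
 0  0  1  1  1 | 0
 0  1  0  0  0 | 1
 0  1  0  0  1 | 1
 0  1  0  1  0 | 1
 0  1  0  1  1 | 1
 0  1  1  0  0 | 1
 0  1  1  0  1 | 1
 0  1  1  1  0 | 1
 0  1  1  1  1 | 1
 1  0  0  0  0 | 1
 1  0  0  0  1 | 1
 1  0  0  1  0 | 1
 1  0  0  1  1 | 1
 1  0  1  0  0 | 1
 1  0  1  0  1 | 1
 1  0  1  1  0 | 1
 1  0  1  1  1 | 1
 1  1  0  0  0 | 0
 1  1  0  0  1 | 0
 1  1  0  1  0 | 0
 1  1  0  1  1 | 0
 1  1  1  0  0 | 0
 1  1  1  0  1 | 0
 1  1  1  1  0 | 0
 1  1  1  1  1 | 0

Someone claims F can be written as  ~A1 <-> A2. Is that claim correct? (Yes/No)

Test each input against both F and the formula:
  A1=0, A2=0, A3=0, A4=0, A5=0: formula gives 0, F = 0 ✓
  A1=0, A2=0, A3=0, A4=0, A5=1: formula gives 0, F = 0 ✓
  A1=0, A2=0, A3=0, A4=1, A5=0: formula gives 0, F = 0 ✓
  A1=0, A2=0, A3=0, A4=1, A5=1: formula gives 0, F = 0 ✓
  … (the remaining 28 rows also agree.)
No disagreement on any input; they are logically equivalent.

Yes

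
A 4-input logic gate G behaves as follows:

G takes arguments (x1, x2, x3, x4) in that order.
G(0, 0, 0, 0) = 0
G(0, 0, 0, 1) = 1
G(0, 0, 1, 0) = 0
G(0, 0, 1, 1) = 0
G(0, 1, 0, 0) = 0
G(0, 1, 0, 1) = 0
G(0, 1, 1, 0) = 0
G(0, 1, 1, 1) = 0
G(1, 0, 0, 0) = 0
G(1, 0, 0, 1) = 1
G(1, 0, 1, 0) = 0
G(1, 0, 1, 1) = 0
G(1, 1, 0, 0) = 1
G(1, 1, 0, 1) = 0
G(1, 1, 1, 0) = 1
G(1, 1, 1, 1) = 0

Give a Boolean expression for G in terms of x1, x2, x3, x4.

G(x1, x2, x3, x4) = (((((x1' · x2') · x3') · x4) + (((x1 · x2') · x3') · x4)) + (((x1 · x2) · x3') · x4')) + (((x1 · x2) · x3) · x4')

Collect the rows where G=1 — (0,0,0,1), (1,0,0,1), (1,1,0,0), (1,1,1,0) — and write one minterm per row: ¬x1·¬x2·¬x3·x4, x1·¬x2·¬x3·x4, x1·x2·¬x3·¬x4, x1·x2·x3·¬x4. Their union (logical OR) reproduces the table exactly.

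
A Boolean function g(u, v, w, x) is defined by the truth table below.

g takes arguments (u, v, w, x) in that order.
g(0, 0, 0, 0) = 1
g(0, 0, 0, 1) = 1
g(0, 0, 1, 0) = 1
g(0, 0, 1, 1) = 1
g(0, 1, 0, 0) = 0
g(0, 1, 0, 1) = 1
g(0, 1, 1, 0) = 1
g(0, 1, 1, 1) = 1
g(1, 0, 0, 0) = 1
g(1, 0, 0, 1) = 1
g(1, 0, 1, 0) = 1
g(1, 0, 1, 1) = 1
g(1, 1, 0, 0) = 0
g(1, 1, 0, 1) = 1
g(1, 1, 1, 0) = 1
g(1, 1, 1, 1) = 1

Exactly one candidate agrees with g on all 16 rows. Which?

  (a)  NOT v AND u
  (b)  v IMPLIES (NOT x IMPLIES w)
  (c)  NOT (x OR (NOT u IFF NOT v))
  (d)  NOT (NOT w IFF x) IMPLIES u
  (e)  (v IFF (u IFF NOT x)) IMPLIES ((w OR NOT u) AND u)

b

(a): at (0,0,0,0) it gives 0, but g = 1 — eliminated.
(c): at (0,0,0,0) it gives 0, but g = 1 — eliminated.
(d): at (0,0,0,0) it gives 0, but g = 1 — eliminated.
(e): at (0,0,0,0) it gives 0, but g = 1 — eliminated.
That leaves (b). Evaluating it on every row reproduces the table of g exactly.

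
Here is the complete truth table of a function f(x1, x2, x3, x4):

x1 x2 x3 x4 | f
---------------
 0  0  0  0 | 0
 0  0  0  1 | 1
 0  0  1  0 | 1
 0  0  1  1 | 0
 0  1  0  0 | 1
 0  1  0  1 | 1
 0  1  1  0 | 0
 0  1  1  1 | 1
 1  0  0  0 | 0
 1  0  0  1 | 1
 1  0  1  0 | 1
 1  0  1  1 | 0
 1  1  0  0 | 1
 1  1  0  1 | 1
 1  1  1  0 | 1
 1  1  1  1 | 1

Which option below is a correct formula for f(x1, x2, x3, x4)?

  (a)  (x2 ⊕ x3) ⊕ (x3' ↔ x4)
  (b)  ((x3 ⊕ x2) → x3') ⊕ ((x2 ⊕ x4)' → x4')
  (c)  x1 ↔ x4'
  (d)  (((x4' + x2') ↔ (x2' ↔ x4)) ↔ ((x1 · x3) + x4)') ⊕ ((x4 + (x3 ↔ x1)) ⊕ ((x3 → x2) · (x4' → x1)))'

(a) fails at (0,0,1,0): the formula yields 0, f is 1.
(b) fails at (0,0,0,1): the formula yields 0, f is 1.
(c) fails at (0,0,1,0): the formula yields 0, f is 1.
That leaves (d). Evaluating it on every row reproduces the table of f exactly.

d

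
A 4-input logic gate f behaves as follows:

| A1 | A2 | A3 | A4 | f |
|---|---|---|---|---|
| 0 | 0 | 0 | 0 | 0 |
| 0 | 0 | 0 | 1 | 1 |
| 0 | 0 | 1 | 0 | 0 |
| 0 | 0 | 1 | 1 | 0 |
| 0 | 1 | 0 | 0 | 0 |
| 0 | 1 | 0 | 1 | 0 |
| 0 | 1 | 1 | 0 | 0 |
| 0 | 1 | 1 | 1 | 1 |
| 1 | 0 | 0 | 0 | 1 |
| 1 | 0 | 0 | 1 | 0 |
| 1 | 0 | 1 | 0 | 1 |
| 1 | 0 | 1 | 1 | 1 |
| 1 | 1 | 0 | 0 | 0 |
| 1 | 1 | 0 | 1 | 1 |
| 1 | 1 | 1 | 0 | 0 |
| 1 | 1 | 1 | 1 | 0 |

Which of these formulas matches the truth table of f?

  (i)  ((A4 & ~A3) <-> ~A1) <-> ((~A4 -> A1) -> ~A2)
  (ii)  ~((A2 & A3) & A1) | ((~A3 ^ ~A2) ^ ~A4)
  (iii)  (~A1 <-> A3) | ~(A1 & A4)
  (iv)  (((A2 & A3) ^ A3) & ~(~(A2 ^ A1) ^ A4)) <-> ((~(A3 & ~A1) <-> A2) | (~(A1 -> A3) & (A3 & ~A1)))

(ii) fails at (0,0,0,0): the formula yields 1, f is 0.
(iii) fails at (0,0,0,0): the formula yields 1, f is 0.
(iv) fails at (0,0,0,0): the formula yields 1, f is 0.
Only (i) survives; checking it on all 16 rows confirms it matches f.

i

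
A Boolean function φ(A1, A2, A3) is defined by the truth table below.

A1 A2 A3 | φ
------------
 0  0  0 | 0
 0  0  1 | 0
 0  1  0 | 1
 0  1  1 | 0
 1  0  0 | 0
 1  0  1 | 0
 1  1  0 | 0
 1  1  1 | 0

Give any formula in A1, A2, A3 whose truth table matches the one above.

φ(A1, A2, A3) = (A1' · A2) · A3'

Only row (0,1,0) gives 1. That row's minterm ¬A1·A2·¬A3 is φ directly.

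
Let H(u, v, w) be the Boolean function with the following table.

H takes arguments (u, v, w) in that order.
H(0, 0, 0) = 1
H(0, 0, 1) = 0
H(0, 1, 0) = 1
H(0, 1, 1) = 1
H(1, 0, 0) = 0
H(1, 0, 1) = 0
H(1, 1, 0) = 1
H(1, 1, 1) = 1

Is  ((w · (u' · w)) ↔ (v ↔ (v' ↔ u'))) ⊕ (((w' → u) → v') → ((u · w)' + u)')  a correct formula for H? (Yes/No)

Test each input against both H and the formula:
  u=0, v=0, w=0: formula gives 1, H = 1 ✓
  u=0, v=0, w=1: formula gives 0, H = 0 ✓
  u=0, v=1, w=0: formula gives 1, H = 1 ✓
  u=0, v=1, w=1: formula gives 1, H = 1 ✓
  u=1, v=0, w=0: formula gives 0, H = 0 ✓
  … (the remaining 3 rows also agree.)
All 8 rows match — the expression computes H exactly.

Yes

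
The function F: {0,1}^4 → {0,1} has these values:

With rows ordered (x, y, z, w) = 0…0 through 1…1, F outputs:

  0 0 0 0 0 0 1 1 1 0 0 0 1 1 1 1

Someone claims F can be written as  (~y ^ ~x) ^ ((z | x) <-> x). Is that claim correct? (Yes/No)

Evaluate (~y ^ ~x) ^ ((z | x) <-> x) on each row and compare to F:
  x=0, y=0, z=0, w=0: formula gives 1, but F = 0 ✗
A single disagreement suffices: at (0,0,0,0) they differ, so the formula does not compute F.

No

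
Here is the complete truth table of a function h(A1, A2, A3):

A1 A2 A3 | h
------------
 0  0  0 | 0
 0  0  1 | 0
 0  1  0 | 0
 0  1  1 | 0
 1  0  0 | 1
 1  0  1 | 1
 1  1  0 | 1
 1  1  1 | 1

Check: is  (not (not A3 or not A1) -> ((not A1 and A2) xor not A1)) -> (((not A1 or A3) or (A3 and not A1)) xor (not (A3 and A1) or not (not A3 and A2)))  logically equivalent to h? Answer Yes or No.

Yes

Check the formula against h row by row:
  A1=0, A2=0, A3=0: formula gives 0, h = 0 ✓
  A1=0, A2=0, A3=1: formula gives 0, h = 0 ✓
  A1=0, A2=1, A3=0: formula gives 0, h = 0 ✓
  A1=0, A2=1, A3=1: formula gives 0, h = 0 ✓
  A1=1, A2=0, A3=0: formula gives 1, h = 1 ✓
  … (the remaining 3 rows also agree.)
No disagreement on any input; they are logically equivalent.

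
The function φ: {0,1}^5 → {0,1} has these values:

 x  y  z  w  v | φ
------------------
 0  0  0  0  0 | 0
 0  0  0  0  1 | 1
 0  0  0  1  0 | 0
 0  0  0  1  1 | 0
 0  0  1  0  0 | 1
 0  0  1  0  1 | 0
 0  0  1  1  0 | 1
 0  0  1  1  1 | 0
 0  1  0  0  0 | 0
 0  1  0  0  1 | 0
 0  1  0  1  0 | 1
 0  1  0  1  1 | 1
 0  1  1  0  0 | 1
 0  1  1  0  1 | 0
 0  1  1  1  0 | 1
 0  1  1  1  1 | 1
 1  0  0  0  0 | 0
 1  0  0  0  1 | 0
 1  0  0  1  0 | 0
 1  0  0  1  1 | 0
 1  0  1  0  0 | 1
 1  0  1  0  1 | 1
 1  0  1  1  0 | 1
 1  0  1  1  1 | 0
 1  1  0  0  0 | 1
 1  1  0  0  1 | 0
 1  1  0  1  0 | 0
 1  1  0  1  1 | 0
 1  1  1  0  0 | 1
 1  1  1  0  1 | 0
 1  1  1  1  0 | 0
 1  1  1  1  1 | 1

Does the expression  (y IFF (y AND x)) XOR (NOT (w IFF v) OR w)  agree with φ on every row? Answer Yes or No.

Evaluate (y IFF (y AND x)) XOR (NOT (w IFF v) OR w) on each row and compare to φ:
  x=0, y=0, z=0, w=0, v=0: formula gives 1, but φ = 0 ✗
Since they disagree at (0,0,0,0,0), the expression is not a correct formula for φ.

No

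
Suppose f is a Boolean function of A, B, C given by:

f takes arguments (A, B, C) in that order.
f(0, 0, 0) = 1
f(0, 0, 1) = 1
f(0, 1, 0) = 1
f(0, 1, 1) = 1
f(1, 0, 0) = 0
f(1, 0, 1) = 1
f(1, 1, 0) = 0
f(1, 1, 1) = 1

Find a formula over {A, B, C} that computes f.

f(A, B, C) = NOT (((A AND NOT B) AND NOT C) OR ((A AND B) AND NOT C))

f is 0 on only 2 rows — (1,0,0), (1,1,0). Writing each as a minterm (A·¬B·¬C, A·B·¬C) and OR-ing them characterizes exactly where f=0, so f is the negation of that disjunction.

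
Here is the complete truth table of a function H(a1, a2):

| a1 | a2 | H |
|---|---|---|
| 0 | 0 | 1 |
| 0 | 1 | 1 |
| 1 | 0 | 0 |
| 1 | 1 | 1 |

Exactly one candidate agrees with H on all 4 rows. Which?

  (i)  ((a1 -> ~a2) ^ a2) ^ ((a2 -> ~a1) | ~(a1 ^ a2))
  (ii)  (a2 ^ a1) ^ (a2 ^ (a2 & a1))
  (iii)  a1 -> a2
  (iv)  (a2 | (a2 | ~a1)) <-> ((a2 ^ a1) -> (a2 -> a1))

iii

(i) fails at (0,0): the formula yields 0, H is 1.
(ii) fails at (0,0): the formula yields 0, H is 1.
(iv) fails at (0,1): the formula yields 0, H is 1.
Only (iii) survives; checking it on all 4 rows confirms it matches H.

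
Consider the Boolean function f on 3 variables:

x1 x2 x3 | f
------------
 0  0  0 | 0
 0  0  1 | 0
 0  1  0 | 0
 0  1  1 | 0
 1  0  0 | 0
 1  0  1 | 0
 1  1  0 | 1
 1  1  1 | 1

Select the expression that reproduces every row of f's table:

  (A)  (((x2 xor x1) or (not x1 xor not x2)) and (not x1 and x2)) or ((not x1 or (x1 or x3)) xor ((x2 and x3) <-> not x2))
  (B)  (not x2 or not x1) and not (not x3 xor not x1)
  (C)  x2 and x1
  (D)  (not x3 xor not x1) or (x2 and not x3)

(A) disagrees with f on (0,0,0) (formula → 1, table → 0); rule it out.
(B) disagrees with f on (0,0,0) (formula → 1, table → 0); rule it out.
(D) disagrees with f on (0,0,1) (formula → 1, table → 0); rule it out.
(C) is the remaining candidate, and it agrees with f on all 8 inputs.

C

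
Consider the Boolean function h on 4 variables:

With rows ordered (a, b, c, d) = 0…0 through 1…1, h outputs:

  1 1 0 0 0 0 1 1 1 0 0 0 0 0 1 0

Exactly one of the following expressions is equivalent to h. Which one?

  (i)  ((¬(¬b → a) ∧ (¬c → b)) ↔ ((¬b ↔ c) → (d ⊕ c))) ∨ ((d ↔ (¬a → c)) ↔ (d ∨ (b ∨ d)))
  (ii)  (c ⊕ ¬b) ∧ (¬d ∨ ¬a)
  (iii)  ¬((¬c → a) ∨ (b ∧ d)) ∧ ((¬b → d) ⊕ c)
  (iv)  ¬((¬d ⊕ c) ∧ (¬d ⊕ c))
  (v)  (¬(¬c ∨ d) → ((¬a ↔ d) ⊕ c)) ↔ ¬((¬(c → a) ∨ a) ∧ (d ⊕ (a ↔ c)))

(i) disagrees with h on (0,0,0,0) (formula → 0, table → 1); rule it out.
(iii) disagrees with h on (0,0,0,0) (formula → 0, table → 1); rule it out.
(iv) disagrees with h on (0,0,0,0) (formula → 0, table → 1); rule it out.
(v) disagrees with h on (0,0,1,0) (formula → 1, table → 0); rule it out.
That leaves (ii). Evaluating it on every row reproduces the table of h exactly.

ii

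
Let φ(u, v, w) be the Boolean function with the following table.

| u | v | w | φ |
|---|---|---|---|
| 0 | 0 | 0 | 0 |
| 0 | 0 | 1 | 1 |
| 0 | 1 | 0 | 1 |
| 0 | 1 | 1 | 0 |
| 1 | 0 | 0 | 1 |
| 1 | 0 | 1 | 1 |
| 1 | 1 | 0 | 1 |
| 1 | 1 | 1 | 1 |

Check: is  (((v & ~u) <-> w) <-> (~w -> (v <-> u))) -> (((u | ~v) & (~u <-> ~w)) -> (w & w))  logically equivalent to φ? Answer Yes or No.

No

Check the formula against φ row by row:
  u=0, v=0, w=0: formula gives 0, φ = 0 ✓
  u=0, v=0, w=1: formula gives 1, φ = 1 ✓
  u=0, v=1, w=0: formula gives 1, φ = 1 ✓
  u=0, v=1, w=1: formula gives 1, but φ = 0 ✗
Since they disagree at (0,1,1), the expression is not a correct formula for φ.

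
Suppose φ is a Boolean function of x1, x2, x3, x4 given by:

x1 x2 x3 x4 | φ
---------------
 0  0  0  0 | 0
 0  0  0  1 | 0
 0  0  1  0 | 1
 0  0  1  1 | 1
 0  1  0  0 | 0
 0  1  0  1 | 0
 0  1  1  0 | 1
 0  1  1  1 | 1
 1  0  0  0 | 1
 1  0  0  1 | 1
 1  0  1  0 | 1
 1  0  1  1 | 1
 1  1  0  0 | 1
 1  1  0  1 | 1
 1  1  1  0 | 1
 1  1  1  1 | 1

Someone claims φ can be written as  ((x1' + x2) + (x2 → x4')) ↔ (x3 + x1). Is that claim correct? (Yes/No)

Evaluate ((x1' + x2) + (x2 → x4')) ↔ (x3 + x1) on each row and compare to φ:
  x1=0, x2=0, x3=0, x4=0: formula gives 0, φ = 0 ✓
  x1=0, x2=0, x3=0, x4=1: formula gives 0, φ = 0 ✓
  x1=0, x2=0, x3=1, x4=0: formula gives 1, φ = 1 ✓
  x1=0, x2=0, x3=1, x4=1: formula gives 1, φ = 1 ✓
  …and likewise for the remaining 12 rows.
All 16 rows match — the expression computes φ exactly.

Yes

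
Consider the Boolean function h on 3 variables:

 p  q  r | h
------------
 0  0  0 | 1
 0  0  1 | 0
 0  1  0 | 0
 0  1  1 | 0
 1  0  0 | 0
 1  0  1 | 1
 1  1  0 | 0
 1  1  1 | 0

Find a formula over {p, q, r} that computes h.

h=1 on 2 inputs: (0,0,0), (1,0,1). Reading each as a conjunction of literals (¬p·¬q·¬r, p·¬q·r) and taking the OR gives the canonical DNF.

h(p, q, r) = ((p' · q') · r') + ((p · q') · r)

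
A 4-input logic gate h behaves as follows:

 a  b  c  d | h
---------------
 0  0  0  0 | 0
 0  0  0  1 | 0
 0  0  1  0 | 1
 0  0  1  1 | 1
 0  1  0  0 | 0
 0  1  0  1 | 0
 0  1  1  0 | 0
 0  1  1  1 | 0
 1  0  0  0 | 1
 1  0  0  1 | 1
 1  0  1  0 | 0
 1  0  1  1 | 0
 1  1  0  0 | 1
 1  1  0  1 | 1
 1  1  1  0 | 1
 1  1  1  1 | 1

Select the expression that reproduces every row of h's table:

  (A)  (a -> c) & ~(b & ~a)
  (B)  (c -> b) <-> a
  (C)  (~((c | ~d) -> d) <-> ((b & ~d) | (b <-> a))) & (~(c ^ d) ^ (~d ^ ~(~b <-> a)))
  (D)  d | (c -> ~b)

(A) disagrees with h on (0,0,0,0) (formula → 1, table → 0); rule it out.
(C) disagrees with h on (0,0,0,0) (formula → 1, table → 0); rule it out.
(D) disagrees with h on (0,0,0,0) (formula → 1, table → 0); rule it out.
That leaves (B). Evaluating it on every row reproduces the table of h exactly.

B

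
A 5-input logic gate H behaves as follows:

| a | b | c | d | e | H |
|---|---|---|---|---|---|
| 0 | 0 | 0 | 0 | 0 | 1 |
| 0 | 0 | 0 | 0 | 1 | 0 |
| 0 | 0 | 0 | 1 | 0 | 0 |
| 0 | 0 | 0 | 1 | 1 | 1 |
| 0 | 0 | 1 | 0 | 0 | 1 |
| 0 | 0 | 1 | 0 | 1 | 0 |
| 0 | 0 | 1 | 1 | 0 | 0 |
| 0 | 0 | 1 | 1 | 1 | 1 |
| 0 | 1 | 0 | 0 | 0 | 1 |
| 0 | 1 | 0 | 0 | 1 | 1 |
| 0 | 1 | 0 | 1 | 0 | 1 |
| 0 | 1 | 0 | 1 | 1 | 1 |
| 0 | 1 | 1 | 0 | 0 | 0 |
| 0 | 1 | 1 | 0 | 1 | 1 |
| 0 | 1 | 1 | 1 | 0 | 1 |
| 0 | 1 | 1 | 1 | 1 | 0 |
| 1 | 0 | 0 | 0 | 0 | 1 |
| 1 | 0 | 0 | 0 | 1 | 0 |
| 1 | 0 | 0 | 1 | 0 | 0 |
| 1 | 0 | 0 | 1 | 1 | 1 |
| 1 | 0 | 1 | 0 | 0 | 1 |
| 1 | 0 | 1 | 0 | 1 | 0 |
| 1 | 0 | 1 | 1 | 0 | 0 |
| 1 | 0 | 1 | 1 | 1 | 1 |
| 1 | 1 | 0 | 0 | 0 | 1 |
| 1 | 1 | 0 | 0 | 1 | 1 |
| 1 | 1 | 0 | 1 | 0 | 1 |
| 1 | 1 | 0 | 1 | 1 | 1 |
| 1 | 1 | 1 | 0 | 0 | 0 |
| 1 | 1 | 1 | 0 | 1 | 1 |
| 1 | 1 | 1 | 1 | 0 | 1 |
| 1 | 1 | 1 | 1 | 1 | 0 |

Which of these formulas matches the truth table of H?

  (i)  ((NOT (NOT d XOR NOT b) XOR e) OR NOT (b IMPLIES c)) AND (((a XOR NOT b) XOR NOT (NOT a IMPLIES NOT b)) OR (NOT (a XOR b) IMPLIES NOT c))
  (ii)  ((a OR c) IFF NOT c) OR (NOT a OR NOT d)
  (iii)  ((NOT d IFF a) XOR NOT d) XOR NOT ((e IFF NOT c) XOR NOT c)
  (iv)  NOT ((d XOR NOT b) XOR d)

(ii) fails at (0,0,0,0,1): the formula yields 1, H is 0.
(iii) fails at (0,0,0,1,0): the formula yields 1, H is 0.
(iv) fails at (0,0,0,0,0): the formula yields 0, H is 1.
Only (i) survives; checking it on all 32 rows confirms it matches H.

i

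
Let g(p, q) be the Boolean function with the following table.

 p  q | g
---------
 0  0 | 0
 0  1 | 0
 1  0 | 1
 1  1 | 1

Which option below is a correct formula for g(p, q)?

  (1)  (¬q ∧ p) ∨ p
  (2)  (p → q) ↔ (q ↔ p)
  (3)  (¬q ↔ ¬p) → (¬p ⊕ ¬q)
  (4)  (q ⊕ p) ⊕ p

1

(2) fails at (0,0): the formula yields 1, g is 0.
(3) fails at (0,1): the formula yields 1, g is 0.
(4) fails at (0,1): the formula yields 1, g is 0.
Only (1) survives; checking it on all 4 rows confirms it matches g.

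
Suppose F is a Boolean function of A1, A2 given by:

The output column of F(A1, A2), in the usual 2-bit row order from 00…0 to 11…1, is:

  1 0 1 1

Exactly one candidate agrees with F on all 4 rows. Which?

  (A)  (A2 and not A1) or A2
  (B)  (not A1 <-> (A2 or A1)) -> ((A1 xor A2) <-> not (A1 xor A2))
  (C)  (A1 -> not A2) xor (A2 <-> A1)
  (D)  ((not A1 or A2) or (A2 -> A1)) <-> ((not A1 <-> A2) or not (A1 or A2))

B

(A) fails at (0,0): the formula yields 0, F is 1.
(C) fails at (0,0): the formula yields 0, F is 1.
(D) fails at (0,1): the formula yields 1, F is 0.
That leaves (B). Evaluating it on every row reproduces the table of F exactly.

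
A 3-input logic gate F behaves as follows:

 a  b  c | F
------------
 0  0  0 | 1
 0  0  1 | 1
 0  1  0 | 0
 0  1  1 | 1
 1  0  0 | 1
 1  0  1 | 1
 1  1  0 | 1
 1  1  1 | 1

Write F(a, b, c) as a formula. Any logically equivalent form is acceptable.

F(a, b, c) = NOT ((NOT a AND b) AND NOT c)

Only row (0,1,0) gives 0. So F is 1 everywhere except there — the complement of the minterm ¬a·b·¬c.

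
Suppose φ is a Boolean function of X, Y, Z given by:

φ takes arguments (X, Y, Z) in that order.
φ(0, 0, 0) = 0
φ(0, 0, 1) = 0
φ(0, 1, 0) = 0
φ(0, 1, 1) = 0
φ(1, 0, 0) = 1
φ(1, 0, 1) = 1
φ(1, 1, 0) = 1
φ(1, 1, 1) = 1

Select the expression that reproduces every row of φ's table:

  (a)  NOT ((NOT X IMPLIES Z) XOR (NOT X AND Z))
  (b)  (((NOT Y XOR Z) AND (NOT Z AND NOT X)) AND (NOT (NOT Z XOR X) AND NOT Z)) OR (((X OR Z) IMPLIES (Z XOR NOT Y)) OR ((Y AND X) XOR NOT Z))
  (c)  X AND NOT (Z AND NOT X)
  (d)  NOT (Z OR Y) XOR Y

(a) fails at (0,0,0): the formula yields 1, φ is 0.
(b) fails at (0,0,0): the formula yields 1, φ is 0.
(d) fails at (0,0,0): the formula yields 1, φ is 0.
Only (c) survives; checking it on all 8 rows confirms it matches φ.

c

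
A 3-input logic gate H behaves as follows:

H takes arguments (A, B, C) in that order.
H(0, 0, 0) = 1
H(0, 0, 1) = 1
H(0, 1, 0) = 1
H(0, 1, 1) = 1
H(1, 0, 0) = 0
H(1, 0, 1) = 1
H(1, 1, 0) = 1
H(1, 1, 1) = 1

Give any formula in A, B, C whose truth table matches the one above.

H(A, B, C) = ~((A & ~B) & ~C)

H is 0 on exactly one input, (1,0,0), whose minterm is A·¬B·¬C. So H is the negation of that single conjunction.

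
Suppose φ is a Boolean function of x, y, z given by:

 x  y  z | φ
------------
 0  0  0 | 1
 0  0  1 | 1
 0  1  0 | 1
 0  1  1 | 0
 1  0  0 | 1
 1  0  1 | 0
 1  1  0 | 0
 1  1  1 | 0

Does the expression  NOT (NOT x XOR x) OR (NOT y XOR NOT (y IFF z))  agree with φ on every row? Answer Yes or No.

No

Test each input against both φ and the formula:
  x=0, y=0, z=0: formula gives 1, φ = 1 ✓
  x=0, y=0, z=1: formula gives 0, but φ = 1 ✗
Row (0,0,1) is a counterexample, so the formula is not equivalent to φ.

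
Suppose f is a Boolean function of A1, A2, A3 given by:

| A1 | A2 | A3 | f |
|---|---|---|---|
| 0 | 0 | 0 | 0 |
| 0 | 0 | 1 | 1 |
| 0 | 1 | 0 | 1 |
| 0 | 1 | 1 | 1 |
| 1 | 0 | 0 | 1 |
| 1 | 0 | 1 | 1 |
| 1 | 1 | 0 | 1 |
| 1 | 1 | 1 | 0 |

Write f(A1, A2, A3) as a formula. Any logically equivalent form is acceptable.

f is 0 on only 2 rows — (0,0,0), (1,1,1). Writing each as a minterm (¬A1·¬A2·¬A3, A1·A2·A3) and OR-ing them characterizes exactly where f=0, so f is the negation of that disjunction.

f(A1, A2, A3) = NOT (((NOT A1 AND NOT A2) AND NOT A3) OR ((A1 AND A2) AND A3))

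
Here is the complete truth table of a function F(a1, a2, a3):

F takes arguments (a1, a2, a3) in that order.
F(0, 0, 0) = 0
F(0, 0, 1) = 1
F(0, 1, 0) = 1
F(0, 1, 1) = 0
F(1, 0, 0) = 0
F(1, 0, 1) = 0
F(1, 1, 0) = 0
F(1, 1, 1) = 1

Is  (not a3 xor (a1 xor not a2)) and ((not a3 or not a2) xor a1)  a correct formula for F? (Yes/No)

Test each input against both F and the formula:
  a1=0, a2=0, a3=0: formula gives 0, F = 0 ✓
  a1=0, a2=0, a3=1: formula gives 1, F = 1 ✓
  a1=0, a2=1, a3=0: formula gives 1, F = 1 ✓
  a1=0, a2=1, a3=1: formula gives 0, F = 0 ✓
  a1=1, a2=0, a3=0: formula gives 0, F = 0 ✓
  …and likewise for the remaining 3 rows.
No disagreement on any input; they are logically equivalent.

Yes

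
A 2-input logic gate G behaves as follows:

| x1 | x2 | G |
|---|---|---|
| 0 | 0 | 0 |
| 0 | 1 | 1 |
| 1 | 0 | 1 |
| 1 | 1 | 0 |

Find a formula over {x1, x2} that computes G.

G(x1, x2) = x1 XOR x2

The output is 1 exactly when an odd number of inputs are 1 — the 2-way XOR (parity).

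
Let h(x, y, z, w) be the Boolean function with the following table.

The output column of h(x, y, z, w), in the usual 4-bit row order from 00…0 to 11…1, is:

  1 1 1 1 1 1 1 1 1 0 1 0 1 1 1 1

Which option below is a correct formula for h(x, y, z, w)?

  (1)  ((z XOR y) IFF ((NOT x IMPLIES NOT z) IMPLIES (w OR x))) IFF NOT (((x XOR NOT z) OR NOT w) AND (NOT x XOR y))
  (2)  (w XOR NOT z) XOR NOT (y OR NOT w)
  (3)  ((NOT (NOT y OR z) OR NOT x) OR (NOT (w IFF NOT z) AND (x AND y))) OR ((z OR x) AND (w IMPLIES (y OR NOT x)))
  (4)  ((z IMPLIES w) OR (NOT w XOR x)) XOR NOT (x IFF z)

(1): at (0,0,0,0) it gives 0, but h = 1 — eliminated.
(2): at (0,0,1,0) it gives 0, but h = 1 — eliminated.
(4): at (0,0,1,0) it gives 0, but h = 1 — eliminated.
Only (3) survives; checking it on all 16 rows confirms it matches h.

3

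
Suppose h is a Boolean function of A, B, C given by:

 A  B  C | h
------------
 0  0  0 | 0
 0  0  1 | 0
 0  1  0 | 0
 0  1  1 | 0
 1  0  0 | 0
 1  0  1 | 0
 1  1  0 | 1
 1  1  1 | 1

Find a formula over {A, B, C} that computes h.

The 1-rows are (1,1,0), (1,1,1). Each contributes one minterm — A·B·¬C; A·B·C — and their disjunction is a sum-of-products form of h.

h(A, B, C) = ((A · B) · C') + ((A · B) · C)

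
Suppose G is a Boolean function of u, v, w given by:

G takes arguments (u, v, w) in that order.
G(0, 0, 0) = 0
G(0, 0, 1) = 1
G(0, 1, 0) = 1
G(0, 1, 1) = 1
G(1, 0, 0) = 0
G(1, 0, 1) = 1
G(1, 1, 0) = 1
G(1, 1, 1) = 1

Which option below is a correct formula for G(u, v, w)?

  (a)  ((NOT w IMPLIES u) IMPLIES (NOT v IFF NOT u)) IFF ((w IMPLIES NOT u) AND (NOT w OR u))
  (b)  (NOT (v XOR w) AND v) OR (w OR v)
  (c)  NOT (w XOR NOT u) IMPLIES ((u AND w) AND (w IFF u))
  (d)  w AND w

(a): at (0,0,0) it gives 1, but G = 0 — eliminated.
(c): at (0,0,0) it gives 1, but G = 0 — eliminated.
(d): at (0,1,0) it gives 0, but G = 1 — eliminated.
That leaves (b). Evaluating it on every row reproduces the table of G exactly.

b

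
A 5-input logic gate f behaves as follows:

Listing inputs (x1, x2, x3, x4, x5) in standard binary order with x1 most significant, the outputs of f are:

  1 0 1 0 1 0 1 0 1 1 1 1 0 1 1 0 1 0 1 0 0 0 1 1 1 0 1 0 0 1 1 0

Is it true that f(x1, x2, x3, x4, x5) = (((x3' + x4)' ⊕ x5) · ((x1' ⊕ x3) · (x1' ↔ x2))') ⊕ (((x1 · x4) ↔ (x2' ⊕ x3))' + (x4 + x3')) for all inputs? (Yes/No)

Yes

Evaluate (((x3' + x4)' ⊕ x5) · ((x1' ⊕ x3) · (x1' ↔ x2))') ⊕ (((x1 · x4) ↔ (x2' ⊕ x3))' + (x4 + x3')) on each row and compare to f:
  x1=0, x2=0, x3=0, x4=0, x5=0: formula gives 1, f = 1 ✓
  x1=0, x2=0, x3=0, x4=0, x5=1: formula gives 0, f = 0 ✓
  x1=0, x2=0, x3=0, x4=1, x5=0: formula gives 1, f = 1 ✓
  x1=0, x2=0, x3=0, x4=1, x5=1: formula gives 0, f = 0 ✓
  … (the remaining 28 rows also agree.)
Every row agrees, so the formula is equivalent.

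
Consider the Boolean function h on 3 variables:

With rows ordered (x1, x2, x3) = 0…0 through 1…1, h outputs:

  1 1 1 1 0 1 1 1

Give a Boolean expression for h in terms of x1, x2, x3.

h(x1, x2, x3) = ¬((x1 ∧ ¬x2) ∧ ¬x3)

Only row (1,0,0) gives 0. So h is 1 everywhere except there — the complement of the minterm x1·¬x2·¬x3.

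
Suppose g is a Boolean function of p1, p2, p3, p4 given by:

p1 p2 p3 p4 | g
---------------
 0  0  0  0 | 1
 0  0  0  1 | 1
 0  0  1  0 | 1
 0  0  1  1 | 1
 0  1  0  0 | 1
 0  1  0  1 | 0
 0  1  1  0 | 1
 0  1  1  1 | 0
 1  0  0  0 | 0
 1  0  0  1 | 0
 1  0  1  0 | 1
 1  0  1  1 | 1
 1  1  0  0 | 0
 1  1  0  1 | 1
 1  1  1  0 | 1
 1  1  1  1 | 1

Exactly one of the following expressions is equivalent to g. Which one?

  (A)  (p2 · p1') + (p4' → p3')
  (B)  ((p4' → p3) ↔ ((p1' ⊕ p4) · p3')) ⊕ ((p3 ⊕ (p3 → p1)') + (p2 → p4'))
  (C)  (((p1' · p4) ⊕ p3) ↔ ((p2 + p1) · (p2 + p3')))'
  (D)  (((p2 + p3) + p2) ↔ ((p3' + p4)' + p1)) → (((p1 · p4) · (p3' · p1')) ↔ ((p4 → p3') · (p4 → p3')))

B

(A) disagrees with g on (0,0,1,0) (formula → 0, table → 1); rule it out.
(C) disagrees with g on (0,0,0,0) (formula → 0, table → 1); rule it out.
(D) disagrees with g on (0,0,0,0) (formula → 0, table → 1); rule it out.
(B) is the remaining candidate, and it agrees with g on all 16 inputs.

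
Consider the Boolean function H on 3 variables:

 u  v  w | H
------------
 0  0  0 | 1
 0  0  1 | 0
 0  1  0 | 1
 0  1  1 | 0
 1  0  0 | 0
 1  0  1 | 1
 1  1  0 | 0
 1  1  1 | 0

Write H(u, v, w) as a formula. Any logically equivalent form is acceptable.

H(u, v, w) = (((~u & ~v) & ~w) | ((~u & v) & ~w)) | ((u & ~v) & w)

Collect the rows where H=1 — (0,0,0), (0,1,0), (1,0,1) — and write one minterm per row: ¬u·¬v·¬w, ¬u·v·¬w, u·¬v·w. Their union (logical OR) reproduces the table exactly.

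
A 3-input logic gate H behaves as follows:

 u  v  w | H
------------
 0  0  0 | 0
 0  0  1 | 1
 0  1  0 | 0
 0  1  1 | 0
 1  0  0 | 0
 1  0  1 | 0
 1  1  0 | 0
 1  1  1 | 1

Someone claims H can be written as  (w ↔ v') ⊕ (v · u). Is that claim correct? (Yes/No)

No

Evaluate (w ↔ v') ⊕ (v · u) on each row and compare to H:
  u=0, v=0, w=0: formula gives 0, H = 0 ✓
  u=0, v=0, w=1: formula gives 1, H = 1 ✓
  u=0, v=1, w=0: formula gives 1, but H = 0 ✗
A single disagreement suffices: at (0,1,0) they differ, so the formula does not compute H.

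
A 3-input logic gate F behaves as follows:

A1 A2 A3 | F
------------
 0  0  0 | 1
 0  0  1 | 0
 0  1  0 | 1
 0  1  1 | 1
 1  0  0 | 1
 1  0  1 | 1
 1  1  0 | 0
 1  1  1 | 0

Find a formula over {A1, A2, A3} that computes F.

F(A1, A2, A3) = ¬((((¬A1 ∧ ¬A2) ∧ A3) ∨ ((A1 ∧ A2) ∧ ¬A3)) ∨ ((A1 ∧ A2) ∧ A3))

F is 0 on only 3 rows — (0,0,1), (1,1,0), (1,1,1). Writing each as a minterm (¬A1·¬A2·A3, A1·A2·¬A3, A1·A2·A3) and OR-ing them characterizes exactly where F=0, so F is the negation of that disjunction.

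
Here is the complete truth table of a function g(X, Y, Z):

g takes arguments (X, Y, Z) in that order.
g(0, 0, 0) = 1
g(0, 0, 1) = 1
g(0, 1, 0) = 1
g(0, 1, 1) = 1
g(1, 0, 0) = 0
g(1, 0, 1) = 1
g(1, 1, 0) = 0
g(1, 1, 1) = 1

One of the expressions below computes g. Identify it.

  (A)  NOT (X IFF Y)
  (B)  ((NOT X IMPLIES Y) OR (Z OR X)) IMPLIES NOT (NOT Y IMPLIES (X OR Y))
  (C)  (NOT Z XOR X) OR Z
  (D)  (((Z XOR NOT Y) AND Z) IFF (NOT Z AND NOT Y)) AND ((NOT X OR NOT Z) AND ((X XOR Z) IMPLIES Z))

(A) disagrees with g on (0,0,0) (formula → 0, table → 1); rule it out.
(B) disagrees with g on (0,1,0) (formula → 0, table → 1); rule it out.
(D) disagrees with g on (0,0,0) (formula → 0, table → 1); rule it out.
(C) is the remaining candidate, and it agrees with g on all 8 inputs.

C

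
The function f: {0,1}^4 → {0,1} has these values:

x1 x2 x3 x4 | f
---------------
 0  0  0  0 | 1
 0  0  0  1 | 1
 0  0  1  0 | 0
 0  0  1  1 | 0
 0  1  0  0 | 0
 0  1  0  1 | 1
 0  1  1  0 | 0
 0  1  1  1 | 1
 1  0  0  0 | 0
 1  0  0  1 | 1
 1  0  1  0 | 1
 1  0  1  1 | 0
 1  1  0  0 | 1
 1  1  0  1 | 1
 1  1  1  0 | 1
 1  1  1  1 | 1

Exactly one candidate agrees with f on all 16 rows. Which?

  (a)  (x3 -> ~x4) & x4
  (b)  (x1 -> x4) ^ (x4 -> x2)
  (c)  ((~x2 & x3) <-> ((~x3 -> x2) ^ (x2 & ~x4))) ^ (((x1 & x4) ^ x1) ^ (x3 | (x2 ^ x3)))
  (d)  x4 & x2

(a): at (0,0,0,0) it gives 0, but f = 1 — eliminated.
(b): at (0,0,0,0) it gives 0, but f = 1 — eliminated.
(d): at (0,0,0,0) it gives 0, but f = 1 — eliminated.
(c) is the remaining candidate, and it agrees with f on all 16 inputs.

c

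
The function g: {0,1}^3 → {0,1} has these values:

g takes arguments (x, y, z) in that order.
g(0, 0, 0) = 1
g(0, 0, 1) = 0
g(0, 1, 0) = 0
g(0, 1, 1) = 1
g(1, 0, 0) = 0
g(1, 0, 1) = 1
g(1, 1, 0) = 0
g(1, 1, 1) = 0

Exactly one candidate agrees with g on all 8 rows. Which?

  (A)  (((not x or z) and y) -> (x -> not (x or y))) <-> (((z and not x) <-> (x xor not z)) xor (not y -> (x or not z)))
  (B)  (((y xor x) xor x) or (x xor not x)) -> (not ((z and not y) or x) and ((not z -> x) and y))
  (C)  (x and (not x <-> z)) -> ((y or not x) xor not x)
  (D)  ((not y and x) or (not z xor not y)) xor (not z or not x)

(A): at (0,1,0) it gives 1, but g = 0 — eliminated.
(B): at (0,0,0) it gives 0, but g = 1 — eliminated.
(C): at (0,0,1) it gives 1, but g = 0 — eliminated.
That leaves (D). Evaluating it on every row reproduces the table of g exactly.

D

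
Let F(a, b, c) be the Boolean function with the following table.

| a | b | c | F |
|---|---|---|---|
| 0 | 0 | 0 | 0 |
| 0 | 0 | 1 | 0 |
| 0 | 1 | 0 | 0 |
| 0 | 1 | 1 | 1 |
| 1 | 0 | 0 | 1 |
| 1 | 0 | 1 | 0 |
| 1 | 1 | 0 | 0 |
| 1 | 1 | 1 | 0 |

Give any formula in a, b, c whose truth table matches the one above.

F(a, b, c) = ((¬a ∧ b) ∧ c) ∨ ((a ∧ ¬b) ∧ ¬c)

Collect the rows where F=1 — (0,1,1), (1,0,0) — and write one minterm per row: ¬a·b·c, a·¬b·¬c. Their union (logical OR) reproduces the table exactly.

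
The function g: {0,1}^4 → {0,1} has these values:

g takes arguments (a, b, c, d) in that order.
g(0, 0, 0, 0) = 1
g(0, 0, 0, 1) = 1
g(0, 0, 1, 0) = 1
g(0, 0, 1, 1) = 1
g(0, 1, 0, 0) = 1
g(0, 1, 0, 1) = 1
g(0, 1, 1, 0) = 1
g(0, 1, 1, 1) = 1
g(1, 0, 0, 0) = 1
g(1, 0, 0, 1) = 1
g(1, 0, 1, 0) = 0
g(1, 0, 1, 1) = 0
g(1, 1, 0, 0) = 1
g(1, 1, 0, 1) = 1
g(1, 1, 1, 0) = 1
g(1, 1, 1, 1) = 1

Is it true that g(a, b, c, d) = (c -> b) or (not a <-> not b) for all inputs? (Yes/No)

Check the formula against g row by row:
  a=0, b=0, c=0, d=0: formula gives 1, g = 1 ✓
  a=0, b=0, c=0, d=1: formula gives 1, g = 1 ✓
  a=0, b=0, c=1, d=0: formula gives 1, g = 1 ✓
  a=0, b=0, c=1, d=1: formula gives 1, g = 1 ✓
  …and likewise for the remaining 12 rows.
Every row agrees, so the formula is equivalent.

Yes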